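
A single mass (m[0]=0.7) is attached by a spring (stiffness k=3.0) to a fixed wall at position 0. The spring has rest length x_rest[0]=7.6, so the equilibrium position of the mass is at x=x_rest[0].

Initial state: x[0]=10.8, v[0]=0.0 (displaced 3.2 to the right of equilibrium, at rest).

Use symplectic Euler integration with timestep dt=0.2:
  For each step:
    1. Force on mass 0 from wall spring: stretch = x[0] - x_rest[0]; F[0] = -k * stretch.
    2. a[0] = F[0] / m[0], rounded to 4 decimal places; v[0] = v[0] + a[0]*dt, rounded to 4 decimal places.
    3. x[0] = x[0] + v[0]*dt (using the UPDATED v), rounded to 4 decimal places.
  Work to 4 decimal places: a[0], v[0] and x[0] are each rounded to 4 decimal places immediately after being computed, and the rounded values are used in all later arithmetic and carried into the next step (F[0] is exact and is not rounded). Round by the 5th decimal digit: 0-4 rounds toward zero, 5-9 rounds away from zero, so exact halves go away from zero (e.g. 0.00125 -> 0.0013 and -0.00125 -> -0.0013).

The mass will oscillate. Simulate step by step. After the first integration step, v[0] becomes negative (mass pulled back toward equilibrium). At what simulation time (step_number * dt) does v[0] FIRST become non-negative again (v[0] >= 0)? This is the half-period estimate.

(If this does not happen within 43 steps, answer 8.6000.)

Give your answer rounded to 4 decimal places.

Step 0: x=[10.8000] v=[0.0000]
Step 1: x=[10.2514] v=[-2.7429]
Step 2: x=[9.2483] v=[-5.0155]
Step 3: x=[7.9626] v=[-6.4283]
Step 4: x=[6.6148] v=[-6.7391]
Step 5: x=[5.4359] v=[-5.8946]
Step 6: x=[4.6280] v=[-4.0397]
Step 7: x=[4.3295] v=[-1.4923]
Step 8: x=[4.5917] v=[1.3110]
First v>=0 after going negative at step 8, time=1.6000

Answer: 1.6000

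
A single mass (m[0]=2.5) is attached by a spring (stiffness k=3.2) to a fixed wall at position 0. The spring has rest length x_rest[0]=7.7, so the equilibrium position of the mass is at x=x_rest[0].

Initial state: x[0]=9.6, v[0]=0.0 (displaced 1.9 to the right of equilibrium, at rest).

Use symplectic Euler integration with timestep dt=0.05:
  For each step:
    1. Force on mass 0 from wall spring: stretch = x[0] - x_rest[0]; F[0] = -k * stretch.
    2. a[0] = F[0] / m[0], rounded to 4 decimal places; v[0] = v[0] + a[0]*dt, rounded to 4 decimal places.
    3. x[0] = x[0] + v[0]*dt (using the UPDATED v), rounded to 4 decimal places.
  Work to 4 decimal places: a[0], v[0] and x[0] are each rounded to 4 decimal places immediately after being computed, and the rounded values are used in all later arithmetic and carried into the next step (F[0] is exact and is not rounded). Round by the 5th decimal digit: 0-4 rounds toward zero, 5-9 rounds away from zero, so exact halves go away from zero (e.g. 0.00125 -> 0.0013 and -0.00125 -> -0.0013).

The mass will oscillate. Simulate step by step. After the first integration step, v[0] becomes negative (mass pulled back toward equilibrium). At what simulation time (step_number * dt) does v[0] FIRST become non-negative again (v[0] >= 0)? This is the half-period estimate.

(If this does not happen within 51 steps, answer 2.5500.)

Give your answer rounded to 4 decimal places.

Step 0: x=[9.6000] v=[0.0000]
Step 1: x=[9.5939] v=[-0.1216]
Step 2: x=[9.5818] v=[-0.2428]
Step 3: x=[9.5636] v=[-0.3632]
Step 4: x=[9.5395] v=[-0.4825]
Step 5: x=[9.5095] v=[-0.6002]
Step 6: x=[9.4737] v=[-0.7160]
Step 7: x=[9.4322] v=[-0.8295]
Step 8: x=[9.3852] v=[-0.9404]
Step 9: x=[9.3328] v=[-1.0483]
Step 10: x=[9.2752] v=[-1.1528]
Step 11: x=[9.2125] v=[-1.2536]
Step 12: x=[9.1450] v=[-1.3504]
Step 13: x=[9.0729] v=[-1.4429]
Step 14: x=[8.9964] v=[-1.5308]
Step 15: x=[8.9157] v=[-1.6138]
Step 16: x=[8.8311] v=[-1.6916]
Step 17: x=[8.7429] v=[-1.7640]
Step 18: x=[8.6514] v=[-1.8307]
Step 19: x=[8.5568] v=[-1.8916]
Step 20: x=[8.4595] v=[-1.9464]
Step 21: x=[8.3598] v=[-1.9950]
Step 22: x=[8.2579] v=[-2.0372]
Step 23: x=[8.1543] v=[-2.0729]
Step 24: x=[8.0492] v=[-2.1020]
Step 25: x=[7.9430] v=[-2.1244]
Step 26: x=[7.8360] v=[-2.1400]
Step 27: x=[7.7286] v=[-2.1487]
Step 28: x=[7.6211] v=[-2.1505]
Step 29: x=[7.5138] v=[-2.1455]
Step 30: x=[7.4071] v=[-2.1336]
Step 31: x=[7.3014] v=[-2.1149]
Step 32: x=[7.1969] v=[-2.0894]
Step 33: x=[7.0940] v=[-2.0572]
Step 34: x=[6.9931] v=[-2.0184]
Step 35: x=[6.8944] v=[-1.9732]
Step 36: x=[6.7983] v=[-1.9216]
Step 37: x=[6.7051] v=[-1.8639]
Step 38: x=[6.6151] v=[-1.8002]
Step 39: x=[6.5286] v=[-1.7308]
Step 40: x=[6.4458] v=[-1.6558]
Step 41: x=[6.3670] v=[-1.5755]
Step 42: x=[6.2925] v=[-1.4902]
Step 43: x=[6.2225] v=[-1.4001]
Step 44: x=[6.1572] v=[-1.3055]
Step 45: x=[6.0969] v=[-1.2068]
Step 46: x=[6.0417] v=[-1.1042]
Step 47: x=[5.9918] v=[-0.9981]
Step 48: x=[5.9474] v=[-0.8888]
Step 49: x=[5.9086] v=[-0.7766]
Step 50: x=[5.8755] v=[-0.6620]
Step 51: x=[5.8482] v=[-0.5452]
v[0] did not become non-negative within 51 steps; using fallback time=2.5500

Answer: 2.5500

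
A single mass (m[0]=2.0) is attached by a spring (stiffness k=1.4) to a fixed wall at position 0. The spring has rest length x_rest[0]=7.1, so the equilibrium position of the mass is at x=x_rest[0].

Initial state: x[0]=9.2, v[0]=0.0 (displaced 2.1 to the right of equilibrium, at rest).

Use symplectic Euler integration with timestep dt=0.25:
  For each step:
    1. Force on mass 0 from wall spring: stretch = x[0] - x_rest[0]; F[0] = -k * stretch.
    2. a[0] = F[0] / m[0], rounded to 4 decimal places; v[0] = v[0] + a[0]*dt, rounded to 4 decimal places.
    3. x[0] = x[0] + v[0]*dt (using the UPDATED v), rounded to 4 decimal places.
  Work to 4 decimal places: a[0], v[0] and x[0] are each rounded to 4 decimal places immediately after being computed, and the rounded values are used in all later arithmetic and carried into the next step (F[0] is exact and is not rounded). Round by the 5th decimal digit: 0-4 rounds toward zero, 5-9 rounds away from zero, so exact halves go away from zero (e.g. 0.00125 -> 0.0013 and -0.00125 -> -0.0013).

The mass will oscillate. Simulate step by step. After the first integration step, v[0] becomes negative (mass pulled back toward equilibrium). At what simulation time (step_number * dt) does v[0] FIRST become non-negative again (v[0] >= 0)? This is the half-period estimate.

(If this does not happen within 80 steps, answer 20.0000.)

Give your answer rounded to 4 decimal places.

Answer: 3.7500

Derivation:
Step 0: x=[9.2000] v=[0.0000]
Step 1: x=[9.1081] v=[-0.3675]
Step 2: x=[8.9284] v=[-0.7189]
Step 3: x=[8.6687] v=[-1.0389]
Step 4: x=[8.3404] v=[-1.3134]
Step 5: x=[7.9578] v=[-1.5305]
Step 6: x=[7.5377] v=[-1.6806]
Step 7: x=[7.0984] v=[-1.7572]
Step 8: x=[6.6592] v=[-1.7569]
Step 9: x=[6.2393] v=[-1.6798]
Step 10: x=[5.8570] v=[-1.5292]
Step 11: x=[5.5291] v=[-1.3117]
Step 12: x=[5.2699] v=[-1.0368]
Step 13: x=[5.0908] v=[-0.7165]
Step 14: x=[4.9996] v=[-0.3649]
Step 15: x=[5.0003] v=[0.0027]
First v>=0 after going negative at step 15, time=3.7500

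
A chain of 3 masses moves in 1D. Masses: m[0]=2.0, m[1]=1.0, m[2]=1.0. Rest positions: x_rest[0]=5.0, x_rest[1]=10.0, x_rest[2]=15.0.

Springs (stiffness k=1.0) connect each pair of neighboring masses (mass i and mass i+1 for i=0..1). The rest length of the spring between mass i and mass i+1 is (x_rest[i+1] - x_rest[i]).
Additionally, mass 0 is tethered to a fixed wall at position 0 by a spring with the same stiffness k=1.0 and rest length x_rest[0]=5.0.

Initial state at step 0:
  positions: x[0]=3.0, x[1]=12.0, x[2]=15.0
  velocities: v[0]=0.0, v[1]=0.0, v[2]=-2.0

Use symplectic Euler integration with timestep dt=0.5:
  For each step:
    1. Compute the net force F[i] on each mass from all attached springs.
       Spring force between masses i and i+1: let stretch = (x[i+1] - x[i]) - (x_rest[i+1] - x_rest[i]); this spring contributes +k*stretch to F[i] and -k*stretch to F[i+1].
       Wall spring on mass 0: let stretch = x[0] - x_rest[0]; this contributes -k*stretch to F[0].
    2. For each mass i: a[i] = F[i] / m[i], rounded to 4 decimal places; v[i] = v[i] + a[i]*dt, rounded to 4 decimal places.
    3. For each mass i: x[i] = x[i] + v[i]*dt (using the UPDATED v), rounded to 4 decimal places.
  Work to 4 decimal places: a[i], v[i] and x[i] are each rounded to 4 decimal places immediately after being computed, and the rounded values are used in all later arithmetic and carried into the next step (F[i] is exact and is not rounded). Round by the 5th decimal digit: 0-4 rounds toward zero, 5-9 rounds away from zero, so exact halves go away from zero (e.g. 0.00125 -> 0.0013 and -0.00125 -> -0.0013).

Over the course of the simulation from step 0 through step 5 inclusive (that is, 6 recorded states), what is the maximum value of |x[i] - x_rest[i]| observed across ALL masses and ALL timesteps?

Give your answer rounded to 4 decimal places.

Step 0: x=[3.0000 12.0000 15.0000] v=[0.0000 0.0000 -2.0000]
Step 1: x=[3.7500 10.5000 14.5000] v=[1.5000 -3.0000 -1.0000]
Step 2: x=[4.8750 8.3125 14.2500] v=[2.2500 -4.3750 -0.5000]
Step 3: x=[5.8203 6.7500 13.7656] v=[1.8906 -3.1250 -0.9688]
Step 4: x=[6.1543 6.7090 12.7773] v=[0.6680 -0.0821 -1.9766]
Step 5: x=[5.7884 8.0464 11.5219] v=[-0.7319 2.6747 -2.5108]
Max displacement = 3.4781

Answer: 3.4781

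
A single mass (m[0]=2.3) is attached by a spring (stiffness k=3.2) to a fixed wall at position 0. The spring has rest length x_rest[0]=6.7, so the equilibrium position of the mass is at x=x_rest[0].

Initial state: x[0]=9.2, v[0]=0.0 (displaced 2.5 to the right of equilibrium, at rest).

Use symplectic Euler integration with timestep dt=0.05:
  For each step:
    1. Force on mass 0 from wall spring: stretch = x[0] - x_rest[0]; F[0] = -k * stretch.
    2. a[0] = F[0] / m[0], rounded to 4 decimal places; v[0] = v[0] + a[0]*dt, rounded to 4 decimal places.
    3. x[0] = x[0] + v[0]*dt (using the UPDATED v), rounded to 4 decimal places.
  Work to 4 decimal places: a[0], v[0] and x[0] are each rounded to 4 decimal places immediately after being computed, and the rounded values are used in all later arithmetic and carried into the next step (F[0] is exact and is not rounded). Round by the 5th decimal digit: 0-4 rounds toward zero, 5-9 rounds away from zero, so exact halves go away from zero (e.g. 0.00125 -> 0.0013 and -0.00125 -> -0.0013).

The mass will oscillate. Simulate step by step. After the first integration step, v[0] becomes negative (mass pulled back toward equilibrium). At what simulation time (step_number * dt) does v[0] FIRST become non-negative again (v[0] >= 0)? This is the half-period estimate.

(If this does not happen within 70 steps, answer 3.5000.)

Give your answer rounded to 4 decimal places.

Answer: 2.7000

Derivation:
Step 0: x=[9.2000] v=[0.0000]
Step 1: x=[9.1913] v=[-0.1739]
Step 2: x=[9.1739] v=[-0.3472]
Step 3: x=[9.1479] v=[-0.5193]
Step 4: x=[9.1134] v=[-0.6896]
Step 5: x=[9.0705] v=[-0.8575]
Step 6: x=[9.0194] v=[-1.0224]
Step 7: x=[8.9602] v=[-1.1838]
Step 8: x=[8.8932] v=[-1.3410]
Step 9: x=[8.8185] v=[-1.4936]
Step 10: x=[8.7365] v=[-1.6410]
Step 11: x=[8.6474] v=[-1.7827]
Step 12: x=[8.5515] v=[-1.9182]
Step 13: x=[8.4492] v=[-2.0470]
Step 14: x=[8.3408] v=[-2.1687]
Step 15: x=[8.2267] v=[-2.2828]
Step 16: x=[8.1073] v=[-2.3890]
Step 17: x=[7.9830] v=[-2.4869]
Step 18: x=[7.8542] v=[-2.5762]
Step 19: x=[7.7214] v=[-2.6565]
Step 20: x=[7.5850] v=[-2.7276]
Step 21: x=[7.4455] v=[-2.7892]
Step 22: x=[7.3034] v=[-2.8411]
Step 23: x=[7.1592] v=[-2.8831]
Step 24: x=[7.0135] v=[-2.9150]
Step 25: x=[6.8667] v=[-2.9368]
Step 26: x=[6.7193] v=[-2.9484]
Step 27: x=[6.5718] v=[-2.9497]
Step 28: x=[6.4248] v=[-2.9408]
Step 29: x=[6.2787] v=[-2.9217]
Step 30: x=[6.1341] v=[-2.8924]
Step 31: x=[5.9915] v=[-2.8530]
Step 32: x=[5.8513] v=[-2.8037]
Step 33: x=[5.7141] v=[-2.7447]
Step 34: x=[5.5803] v=[-2.6761]
Step 35: x=[5.4504] v=[-2.5982]
Step 36: x=[5.3248] v=[-2.5113]
Step 37: x=[5.2040] v=[-2.4156]
Step 38: x=[5.0884] v=[-2.3115]
Step 39: x=[4.9784] v=[-2.1994]
Step 40: x=[4.8744] v=[-2.0796]
Step 41: x=[4.7768] v=[-1.9526]
Step 42: x=[4.6859] v=[-1.8188]
Step 43: x=[4.6020] v=[-1.6787]
Step 44: x=[4.5254] v=[-1.5328]
Step 45: x=[4.4563] v=[-1.3815]
Step 46: x=[4.3950] v=[-1.2254]
Step 47: x=[4.3417] v=[-1.0651]
Step 48: x=[4.2967] v=[-0.9010]
Step 49: x=[4.2600] v=[-0.7338]
Step 50: x=[4.2318] v=[-0.5641]
Step 51: x=[4.2122] v=[-0.3924]
Step 52: x=[4.2012] v=[-0.2193]
Step 53: x=[4.1989] v=[-0.0455]
Step 54: x=[4.2053] v=[0.1285]
First v>=0 after going negative at step 54, time=2.7000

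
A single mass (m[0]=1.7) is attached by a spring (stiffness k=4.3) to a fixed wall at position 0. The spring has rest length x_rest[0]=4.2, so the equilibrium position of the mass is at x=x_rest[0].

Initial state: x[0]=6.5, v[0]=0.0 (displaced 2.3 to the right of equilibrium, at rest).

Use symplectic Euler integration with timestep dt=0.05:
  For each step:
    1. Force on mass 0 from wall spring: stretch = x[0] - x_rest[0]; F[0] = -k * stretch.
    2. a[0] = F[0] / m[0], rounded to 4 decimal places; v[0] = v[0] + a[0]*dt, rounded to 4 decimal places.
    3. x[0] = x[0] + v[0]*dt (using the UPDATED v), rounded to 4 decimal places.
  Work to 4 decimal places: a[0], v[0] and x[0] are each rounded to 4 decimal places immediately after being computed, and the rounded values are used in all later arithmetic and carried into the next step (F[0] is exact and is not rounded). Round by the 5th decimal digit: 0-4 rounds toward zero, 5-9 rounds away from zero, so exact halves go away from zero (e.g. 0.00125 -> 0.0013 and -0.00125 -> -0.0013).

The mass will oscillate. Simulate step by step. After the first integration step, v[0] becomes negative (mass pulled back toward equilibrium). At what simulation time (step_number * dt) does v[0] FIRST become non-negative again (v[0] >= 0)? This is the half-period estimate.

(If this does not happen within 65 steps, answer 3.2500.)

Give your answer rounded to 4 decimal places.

Step 0: x=[6.5000] v=[0.0000]
Step 1: x=[6.4855] v=[-0.2909]
Step 2: x=[6.4565] v=[-0.5800]
Step 3: x=[6.4132] v=[-0.8654]
Step 4: x=[6.3559] v=[-1.1453]
Step 5: x=[6.2850] v=[-1.4180]
Step 6: x=[6.2009] v=[-1.6817]
Step 7: x=[6.1042] v=[-1.9348]
Step 8: x=[5.9954] v=[-2.1756]
Step 9: x=[5.8753] v=[-2.4027]
Step 10: x=[5.7446] v=[-2.6146]
Step 11: x=[5.6041] v=[-2.8099]
Step 12: x=[5.4547] v=[-2.9875]
Step 13: x=[5.2974] v=[-3.1462]
Step 14: x=[5.1332] v=[-3.2850]
Step 15: x=[4.9631] v=[-3.4030]
Step 16: x=[4.7881] v=[-3.4995]
Step 17: x=[4.6094] v=[-3.5739]
Step 18: x=[4.4281] v=[-3.6257]
Step 19: x=[4.2454] v=[-3.6546]
Step 20: x=[4.0624] v=[-3.6603]
Step 21: x=[3.8803] v=[-3.6429]
Step 22: x=[3.7002] v=[-3.6025]
Step 23: x=[3.5232] v=[-3.5393]
Step 24: x=[3.3505] v=[-3.4537]
Step 25: x=[3.1832] v=[-3.3463]
Step 26: x=[3.0223] v=[-3.2177]
Step 27: x=[2.8689] v=[-3.0688]
Step 28: x=[2.7239] v=[-2.9005]
Step 29: x=[2.5882] v=[-2.7138]
Step 30: x=[2.4627] v=[-2.5100]
Step 31: x=[2.3482] v=[-2.2903]
Step 32: x=[2.2454] v=[-2.0561]
Step 33: x=[2.1550] v=[-1.8089]
Step 34: x=[2.0775] v=[-1.5503]
Step 35: x=[2.0134] v=[-1.2819]
Step 36: x=[1.9631] v=[-1.0054]
Step 37: x=[1.9270] v=[-0.7225]
Step 38: x=[1.9053] v=[-0.4350]
Step 39: x=[1.8981] v=[-0.1448]
Step 40: x=[1.9054] v=[0.1463]
First v>=0 after going negative at step 40, time=2.0000

Answer: 2.0000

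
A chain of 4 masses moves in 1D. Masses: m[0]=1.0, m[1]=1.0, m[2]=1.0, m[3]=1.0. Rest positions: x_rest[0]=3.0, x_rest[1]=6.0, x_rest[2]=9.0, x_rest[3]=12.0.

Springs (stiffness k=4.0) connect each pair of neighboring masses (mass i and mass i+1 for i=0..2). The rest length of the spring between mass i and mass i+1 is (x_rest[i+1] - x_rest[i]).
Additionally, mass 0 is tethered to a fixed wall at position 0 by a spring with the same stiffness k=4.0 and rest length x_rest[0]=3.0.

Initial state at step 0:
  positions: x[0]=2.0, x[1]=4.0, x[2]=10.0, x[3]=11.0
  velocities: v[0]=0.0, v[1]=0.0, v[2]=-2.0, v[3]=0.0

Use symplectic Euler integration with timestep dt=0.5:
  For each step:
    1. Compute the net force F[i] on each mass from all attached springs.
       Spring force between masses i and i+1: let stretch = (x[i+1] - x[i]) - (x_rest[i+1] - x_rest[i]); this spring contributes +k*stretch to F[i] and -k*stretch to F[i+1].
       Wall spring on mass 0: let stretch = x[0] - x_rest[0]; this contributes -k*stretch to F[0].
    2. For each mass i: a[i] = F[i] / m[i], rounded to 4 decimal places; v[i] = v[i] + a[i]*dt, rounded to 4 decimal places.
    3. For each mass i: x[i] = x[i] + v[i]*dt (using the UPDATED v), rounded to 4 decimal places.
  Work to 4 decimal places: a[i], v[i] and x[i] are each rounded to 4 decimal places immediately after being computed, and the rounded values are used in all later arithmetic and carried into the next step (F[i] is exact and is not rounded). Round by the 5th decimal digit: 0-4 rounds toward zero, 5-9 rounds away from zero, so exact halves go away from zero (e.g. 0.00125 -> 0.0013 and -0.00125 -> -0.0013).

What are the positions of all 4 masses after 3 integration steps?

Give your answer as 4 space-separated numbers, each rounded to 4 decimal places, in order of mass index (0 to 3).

Step 0: x=[2.0000 4.0000 10.0000 11.0000] v=[0.0000 0.0000 -2.0000 0.0000]
Step 1: x=[2.0000 8.0000 4.0000 13.0000] v=[0.0000 8.0000 -12.0000 4.0000]
Step 2: x=[6.0000 2.0000 11.0000 9.0000] v=[8.0000 -12.0000 14.0000 -8.0000]
Step 3: x=[0.0000 9.0000 7.0000 10.0000] v=[-12.0000 14.0000 -8.0000 2.0000]

Answer: 0.0000 9.0000 7.0000 10.0000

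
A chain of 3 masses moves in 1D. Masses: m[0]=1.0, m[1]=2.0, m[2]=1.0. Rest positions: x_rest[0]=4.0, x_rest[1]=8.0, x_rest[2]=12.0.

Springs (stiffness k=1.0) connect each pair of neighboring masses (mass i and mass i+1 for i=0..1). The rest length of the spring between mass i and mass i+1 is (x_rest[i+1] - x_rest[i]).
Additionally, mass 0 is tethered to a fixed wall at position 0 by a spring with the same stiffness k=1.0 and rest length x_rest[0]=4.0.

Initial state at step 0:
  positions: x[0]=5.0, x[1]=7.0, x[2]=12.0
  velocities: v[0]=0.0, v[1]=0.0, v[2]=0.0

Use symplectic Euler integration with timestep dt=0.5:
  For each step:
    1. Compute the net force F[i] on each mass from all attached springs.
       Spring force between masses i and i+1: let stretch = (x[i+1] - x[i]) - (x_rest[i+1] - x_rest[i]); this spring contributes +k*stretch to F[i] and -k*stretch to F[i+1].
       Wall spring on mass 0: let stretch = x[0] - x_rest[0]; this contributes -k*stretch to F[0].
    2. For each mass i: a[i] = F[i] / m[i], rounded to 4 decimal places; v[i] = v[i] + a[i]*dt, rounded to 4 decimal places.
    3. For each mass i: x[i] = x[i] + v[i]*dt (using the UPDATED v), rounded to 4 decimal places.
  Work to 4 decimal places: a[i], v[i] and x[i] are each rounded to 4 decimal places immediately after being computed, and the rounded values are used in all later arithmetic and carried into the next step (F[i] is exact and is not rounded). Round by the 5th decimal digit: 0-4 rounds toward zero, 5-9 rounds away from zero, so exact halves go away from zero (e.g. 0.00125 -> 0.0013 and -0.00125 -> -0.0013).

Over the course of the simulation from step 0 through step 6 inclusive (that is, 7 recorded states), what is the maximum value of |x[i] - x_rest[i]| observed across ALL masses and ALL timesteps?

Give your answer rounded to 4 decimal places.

Answer: 1.4453

Derivation:
Step 0: x=[5.0000 7.0000 12.0000] v=[0.0000 0.0000 0.0000]
Step 1: x=[4.2500 7.3750 11.7500] v=[-1.5000 0.7500 -0.5000]
Step 2: x=[3.2188 7.9063 11.4063] v=[-2.0625 1.0625 -0.6875]
Step 3: x=[2.5547 8.2891 11.1876] v=[-1.3282 0.7656 -0.4375]
Step 4: x=[2.6856 8.3174 11.2443] v=[0.2617 0.0566 0.1133]
Step 5: x=[3.5530 8.0076 11.5693] v=[1.7348 -0.6197 0.6499]
Step 6: x=[4.6458 7.5861 12.0039] v=[2.1856 -0.8430 0.8691]
Max displacement = 1.4453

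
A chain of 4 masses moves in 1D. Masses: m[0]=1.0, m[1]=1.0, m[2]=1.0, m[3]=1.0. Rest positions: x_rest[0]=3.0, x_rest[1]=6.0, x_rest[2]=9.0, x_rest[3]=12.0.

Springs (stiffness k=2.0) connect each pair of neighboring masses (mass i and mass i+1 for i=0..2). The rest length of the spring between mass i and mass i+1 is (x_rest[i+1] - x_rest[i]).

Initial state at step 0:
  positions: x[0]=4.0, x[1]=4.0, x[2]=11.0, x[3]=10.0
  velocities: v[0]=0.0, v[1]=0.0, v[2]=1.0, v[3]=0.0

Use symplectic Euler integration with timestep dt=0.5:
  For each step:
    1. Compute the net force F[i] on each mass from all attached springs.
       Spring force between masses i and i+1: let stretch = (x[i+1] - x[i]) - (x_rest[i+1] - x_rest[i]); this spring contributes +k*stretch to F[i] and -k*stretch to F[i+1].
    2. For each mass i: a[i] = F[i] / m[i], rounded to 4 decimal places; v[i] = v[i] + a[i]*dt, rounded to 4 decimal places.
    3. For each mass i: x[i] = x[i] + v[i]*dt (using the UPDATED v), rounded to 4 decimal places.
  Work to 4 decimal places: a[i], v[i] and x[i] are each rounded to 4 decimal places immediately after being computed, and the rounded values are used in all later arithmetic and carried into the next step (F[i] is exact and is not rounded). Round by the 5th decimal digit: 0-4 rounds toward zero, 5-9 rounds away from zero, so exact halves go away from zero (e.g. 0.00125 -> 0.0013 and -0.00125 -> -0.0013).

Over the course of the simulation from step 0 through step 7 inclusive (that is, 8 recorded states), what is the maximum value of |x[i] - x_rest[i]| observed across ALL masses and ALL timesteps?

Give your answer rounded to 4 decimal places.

Answer: 3.2813

Derivation:
Step 0: x=[4.0000 4.0000 11.0000 10.0000] v=[0.0000 0.0000 1.0000 0.0000]
Step 1: x=[2.5000 7.5000 7.5000 12.0000] v=[-3.0000 7.0000 -7.0000 4.0000]
Step 2: x=[2.0000 8.5000 6.2500 13.2500] v=[-1.0000 2.0000 -2.5000 2.5000]
Step 3: x=[3.2500 5.1250 9.6250 12.5000] v=[2.5000 -6.7500 6.7500 -1.5000]
Step 4: x=[3.9375 3.0625 12.1875 11.8125] v=[1.3750 -4.1250 5.1250 -1.3750]
Step 5: x=[2.6875 6.0000 10.0000 12.8125] v=[-2.5000 5.8750 -4.3750 2.0000]
Step 6: x=[1.5938 9.2813 7.2188 13.9063] v=[-2.1875 6.5625 -5.5625 2.1875]
Step 7: x=[2.8438 7.6876 8.8126 13.1563] v=[2.5000 -3.1875 3.1875 -1.5000]
Max displacement = 3.2813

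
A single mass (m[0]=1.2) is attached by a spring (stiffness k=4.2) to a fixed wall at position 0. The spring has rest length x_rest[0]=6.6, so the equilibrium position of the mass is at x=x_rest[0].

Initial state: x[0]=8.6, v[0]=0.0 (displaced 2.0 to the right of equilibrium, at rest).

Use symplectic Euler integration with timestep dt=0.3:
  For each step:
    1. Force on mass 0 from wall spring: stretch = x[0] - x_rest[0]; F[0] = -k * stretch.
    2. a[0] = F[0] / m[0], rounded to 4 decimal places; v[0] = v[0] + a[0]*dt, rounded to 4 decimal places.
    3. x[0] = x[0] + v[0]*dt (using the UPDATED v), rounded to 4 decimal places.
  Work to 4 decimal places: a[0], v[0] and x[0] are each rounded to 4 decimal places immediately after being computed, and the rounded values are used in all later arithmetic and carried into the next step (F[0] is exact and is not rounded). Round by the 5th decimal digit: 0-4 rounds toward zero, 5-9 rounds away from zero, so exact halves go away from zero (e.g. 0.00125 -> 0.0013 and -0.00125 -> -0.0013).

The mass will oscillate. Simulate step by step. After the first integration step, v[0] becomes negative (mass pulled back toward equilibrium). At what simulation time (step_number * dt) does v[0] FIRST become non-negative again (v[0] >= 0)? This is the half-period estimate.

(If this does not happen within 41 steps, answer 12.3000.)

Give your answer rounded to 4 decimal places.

Step 0: x=[8.6000] v=[0.0000]
Step 1: x=[7.9700] v=[-2.1000]
Step 2: x=[6.9085] v=[-3.5385]
Step 3: x=[5.7498] v=[-3.8624]
Step 4: x=[4.8589] v=[-2.9697]
Step 5: x=[4.5165] v=[-1.1415]
Step 6: x=[4.8304] v=[1.0462]
First v>=0 after going negative at step 6, time=1.8000

Answer: 1.8000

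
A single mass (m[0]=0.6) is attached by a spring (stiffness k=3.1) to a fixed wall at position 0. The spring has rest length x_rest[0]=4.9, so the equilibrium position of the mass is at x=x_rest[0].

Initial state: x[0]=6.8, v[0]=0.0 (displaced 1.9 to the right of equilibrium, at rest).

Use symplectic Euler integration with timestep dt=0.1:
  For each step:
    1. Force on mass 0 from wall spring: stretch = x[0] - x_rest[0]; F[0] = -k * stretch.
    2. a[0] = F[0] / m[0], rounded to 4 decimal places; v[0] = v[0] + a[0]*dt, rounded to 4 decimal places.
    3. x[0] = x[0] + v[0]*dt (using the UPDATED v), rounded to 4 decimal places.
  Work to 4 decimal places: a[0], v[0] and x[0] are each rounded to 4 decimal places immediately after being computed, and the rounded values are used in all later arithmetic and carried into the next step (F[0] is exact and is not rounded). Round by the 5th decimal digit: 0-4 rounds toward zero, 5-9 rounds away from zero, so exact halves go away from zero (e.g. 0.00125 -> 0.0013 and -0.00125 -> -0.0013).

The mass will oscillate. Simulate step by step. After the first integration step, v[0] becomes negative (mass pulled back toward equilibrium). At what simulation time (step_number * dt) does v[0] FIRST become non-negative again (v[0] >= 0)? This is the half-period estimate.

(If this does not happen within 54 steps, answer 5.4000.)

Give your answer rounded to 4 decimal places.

Answer: 1.4000

Derivation:
Step 0: x=[6.8000] v=[0.0000]
Step 1: x=[6.7018] v=[-0.9817]
Step 2: x=[6.5105] v=[-1.9126]
Step 3: x=[6.2360] v=[-2.7447]
Step 4: x=[5.8925] v=[-3.4350]
Step 5: x=[5.4977] v=[-3.9478]
Step 6: x=[5.0720] v=[-4.2566]
Step 7: x=[4.6375] v=[-4.3455]
Step 8: x=[4.2165] v=[-4.2099]
Step 9: x=[3.8308] v=[-3.8568]
Step 10: x=[3.5004] v=[-3.3044]
Step 11: x=[3.2423] v=[-2.5813]
Step 12: x=[3.0698] v=[-1.7248]
Step 13: x=[2.9919] v=[-0.7792]
Step 14: x=[3.0126] v=[0.2067]
First v>=0 after going negative at step 14, time=1.4000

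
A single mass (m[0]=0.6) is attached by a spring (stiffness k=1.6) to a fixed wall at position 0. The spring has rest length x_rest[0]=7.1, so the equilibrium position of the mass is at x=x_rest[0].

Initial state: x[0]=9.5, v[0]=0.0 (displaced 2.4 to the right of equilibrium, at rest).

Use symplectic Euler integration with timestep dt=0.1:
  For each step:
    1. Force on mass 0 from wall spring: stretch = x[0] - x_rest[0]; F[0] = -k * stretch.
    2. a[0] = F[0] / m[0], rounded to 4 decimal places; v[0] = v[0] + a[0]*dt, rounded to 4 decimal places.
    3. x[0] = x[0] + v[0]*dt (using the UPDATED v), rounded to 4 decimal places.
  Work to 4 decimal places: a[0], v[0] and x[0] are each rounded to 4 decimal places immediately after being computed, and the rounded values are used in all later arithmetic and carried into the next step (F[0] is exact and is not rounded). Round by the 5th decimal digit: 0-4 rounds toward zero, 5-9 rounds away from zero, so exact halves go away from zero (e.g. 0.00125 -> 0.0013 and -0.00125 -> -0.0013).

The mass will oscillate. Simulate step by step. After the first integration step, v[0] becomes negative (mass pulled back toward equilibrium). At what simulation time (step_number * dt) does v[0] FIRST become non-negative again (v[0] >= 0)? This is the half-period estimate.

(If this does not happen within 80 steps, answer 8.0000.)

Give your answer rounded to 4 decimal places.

Step 0: x=[9.5000] v=[0.0000]
Step 1: x=[9.4360] v=[-0.6400]
Step 2: x=[9.3097] v=[-1.2629]
Step 3: x=[9.1245] v=[-1.8522]
Step 4: x=[8.8853] v=[-2.3921]
Step 5: x=[8.5985] v=[-2.8682]
Step 6: x=[8.2717] v=[-3.2678]
Step 7: x=[7.9137] v=[-3.5803]
Step 8: x=[7.5340] v=[-3.7973]
Step 9: x=[7.1427] v=[-3.9130]
Step 10: x=[6.7503] v=[-3.9244]
Step 11: x=[6.3672] v=[-3.8312]
Step 12: x=[6.0036] v=[-3.6358]
Step 13: x=[5.6693] v=[-3.3434]
Step 14: x=[5.3731] v=[-2.9619]
Step 15: x=[5.1230] v=[-2.5014]
Step 16: x=[4.9256] v=[-1.9742]
Step 17: x=[4.7862] v=[-1.3944]
Step 18: x=[4.7085] v=[-0.7774]
Step 19: x=[4.6945] v=[-0.1397]
Step 20: x=[4.7447] v=[0.5018]
First v>=0 after going negative at step 20, time=2.0000

Answer: 2.0000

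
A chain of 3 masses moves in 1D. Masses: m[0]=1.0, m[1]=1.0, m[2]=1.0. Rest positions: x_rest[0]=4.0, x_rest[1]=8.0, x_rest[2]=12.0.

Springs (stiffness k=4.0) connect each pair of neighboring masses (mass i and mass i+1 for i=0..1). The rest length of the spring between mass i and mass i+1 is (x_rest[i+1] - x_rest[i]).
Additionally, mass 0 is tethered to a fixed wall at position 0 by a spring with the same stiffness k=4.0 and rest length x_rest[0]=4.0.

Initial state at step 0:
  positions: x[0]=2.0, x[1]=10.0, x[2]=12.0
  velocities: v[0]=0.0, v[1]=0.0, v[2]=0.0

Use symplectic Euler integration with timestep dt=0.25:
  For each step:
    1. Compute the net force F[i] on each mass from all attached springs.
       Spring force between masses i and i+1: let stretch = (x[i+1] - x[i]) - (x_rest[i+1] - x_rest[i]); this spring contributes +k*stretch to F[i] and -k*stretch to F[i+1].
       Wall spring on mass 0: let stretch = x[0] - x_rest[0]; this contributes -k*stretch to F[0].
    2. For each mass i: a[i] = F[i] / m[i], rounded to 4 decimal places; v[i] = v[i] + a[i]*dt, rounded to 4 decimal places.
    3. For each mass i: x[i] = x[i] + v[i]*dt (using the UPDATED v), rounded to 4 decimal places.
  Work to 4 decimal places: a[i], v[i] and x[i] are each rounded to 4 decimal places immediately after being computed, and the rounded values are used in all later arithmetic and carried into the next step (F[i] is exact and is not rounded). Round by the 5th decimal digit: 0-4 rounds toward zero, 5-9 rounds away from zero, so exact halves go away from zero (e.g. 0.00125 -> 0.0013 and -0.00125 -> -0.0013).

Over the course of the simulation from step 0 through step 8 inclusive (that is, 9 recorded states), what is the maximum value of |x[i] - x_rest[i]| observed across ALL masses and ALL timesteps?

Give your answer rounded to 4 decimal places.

Answer: 2.3403

Derivation:
Step 0: x=[2.0000 10.0000 12.0000] v=[0.0000 0.0000 0.0000]
Step 1: x=[3.5000 8.5000 12.5000] v=[6.0000 -6.0000 2.0000]
Step 2: x=[5.3750 6.7500 13.0000] v=[7.5000 -7.0000 2.0000]
Step 3: x=[6.2500 6.2188 12.9375] v=[3.5000 -2.1250 -0.2500]
Step 4: x=[5.5547 7.3750 12.1953] v=[-2.7812 4.6249 -2.9687]
Step 5: x=[3.9258 9.2812 11.2481] v=[-6.5156 7.6249 -3.7890]
Step 6: x=[2.6543 10.3403 10.8091] v=[-5.0860 4.2364 -1.7559]
Step 7: x=[2.6407 9.5951 11.2529] v=[-0.0543 -2.9808 1.7753]
Step 8: x=[3.7056 7.5258 12.2823] v=[4.2594 -8.2774 4.1175]
Max displacement = 2.3403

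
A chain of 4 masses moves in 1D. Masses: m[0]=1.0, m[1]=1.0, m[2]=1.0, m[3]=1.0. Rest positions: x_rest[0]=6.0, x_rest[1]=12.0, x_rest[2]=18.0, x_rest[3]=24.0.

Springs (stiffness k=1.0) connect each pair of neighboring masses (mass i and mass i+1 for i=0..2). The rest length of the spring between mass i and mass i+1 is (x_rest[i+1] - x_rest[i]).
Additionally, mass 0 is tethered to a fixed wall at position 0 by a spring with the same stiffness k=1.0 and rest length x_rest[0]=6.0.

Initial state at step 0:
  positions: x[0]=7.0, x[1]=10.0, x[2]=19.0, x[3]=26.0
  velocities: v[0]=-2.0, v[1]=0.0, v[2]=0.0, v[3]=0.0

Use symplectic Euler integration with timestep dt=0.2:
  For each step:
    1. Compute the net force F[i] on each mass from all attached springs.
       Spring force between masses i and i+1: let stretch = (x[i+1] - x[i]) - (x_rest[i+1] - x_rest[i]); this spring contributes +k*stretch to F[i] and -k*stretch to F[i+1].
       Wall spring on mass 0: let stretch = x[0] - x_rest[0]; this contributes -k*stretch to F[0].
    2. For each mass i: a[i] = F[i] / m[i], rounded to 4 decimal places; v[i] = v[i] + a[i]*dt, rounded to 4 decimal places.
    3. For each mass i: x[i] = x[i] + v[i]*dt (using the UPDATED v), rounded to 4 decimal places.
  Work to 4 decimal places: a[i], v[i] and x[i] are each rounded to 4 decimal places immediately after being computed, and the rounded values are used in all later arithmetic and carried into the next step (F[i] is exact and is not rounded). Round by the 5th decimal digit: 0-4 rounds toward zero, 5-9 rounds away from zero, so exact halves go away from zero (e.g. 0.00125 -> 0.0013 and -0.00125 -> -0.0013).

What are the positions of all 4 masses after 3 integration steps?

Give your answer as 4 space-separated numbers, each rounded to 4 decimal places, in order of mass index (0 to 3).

Answer: 5.0739 11.2383 18.5890 25.7526

Derivation:
Step 0: x=[7.0000 10.0000 19.0000 26.0000] v=[-2.0000 0.0000 0.0000 0.0000]
Step 1: x=[6.4400 10.2400 18.9200 25.9600] v=[-2.8000 1.2000 -0.4000 -0.2000]
Step 2: x=[5.7744 10.6752 18.7744 25.8784] v=[-3.3280 2.1760 -0.7280 -0.4080]
Step 3: x=[5.0739 11.2383 18.5890 25.7526] v=[-3.5027 2.8157 -0.9270 -0.6288]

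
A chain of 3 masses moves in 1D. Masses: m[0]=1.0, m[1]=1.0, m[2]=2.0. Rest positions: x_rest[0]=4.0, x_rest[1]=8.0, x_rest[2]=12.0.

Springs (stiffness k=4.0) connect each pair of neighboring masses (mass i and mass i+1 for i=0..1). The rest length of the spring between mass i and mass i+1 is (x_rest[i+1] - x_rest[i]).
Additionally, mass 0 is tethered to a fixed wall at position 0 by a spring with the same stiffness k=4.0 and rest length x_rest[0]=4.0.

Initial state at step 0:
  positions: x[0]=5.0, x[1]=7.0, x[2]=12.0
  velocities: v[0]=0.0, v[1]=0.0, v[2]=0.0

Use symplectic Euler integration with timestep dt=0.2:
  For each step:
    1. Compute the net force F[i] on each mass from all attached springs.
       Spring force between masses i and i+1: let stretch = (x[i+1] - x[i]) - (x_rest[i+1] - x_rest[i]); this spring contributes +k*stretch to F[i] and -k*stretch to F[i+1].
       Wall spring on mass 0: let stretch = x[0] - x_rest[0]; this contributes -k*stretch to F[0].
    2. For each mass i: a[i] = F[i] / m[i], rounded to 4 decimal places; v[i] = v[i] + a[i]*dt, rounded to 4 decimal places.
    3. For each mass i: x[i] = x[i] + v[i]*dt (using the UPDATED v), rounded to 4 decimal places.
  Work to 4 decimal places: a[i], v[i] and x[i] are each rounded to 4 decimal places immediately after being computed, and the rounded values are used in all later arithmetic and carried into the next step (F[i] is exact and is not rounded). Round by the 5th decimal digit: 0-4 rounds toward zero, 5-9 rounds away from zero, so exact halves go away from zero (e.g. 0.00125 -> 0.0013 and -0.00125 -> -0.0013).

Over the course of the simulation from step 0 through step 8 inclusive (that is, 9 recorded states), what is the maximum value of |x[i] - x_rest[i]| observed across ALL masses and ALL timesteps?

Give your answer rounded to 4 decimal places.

Answer: 1.1698

Derivation:
Step 0: x=[5.0000 7.0000 12.0000] v=[0.0000 0.0000 0.0000]
Step 1: x=[4.5200 7.4800 11.9200] v=[-2.4000 2.4000 -0.4000]
Step 2: x=[3.7904 8.1968 11.8048] v=[-3.6480 3.5840 -0.5760]
Step 3: x=[3.1594 8.7859 11.7210] v=[-3.1552 2.9453 -0.4192]
Step 4: x=[2.9231 8.9443 11.7224] v=[-1.1815 0.7922 0.0068]
Step 5: x=[3.1825 8.5838 11.8215] v=[1.2970 -1.8023 0.4956]
Step 6: x=[3.7969 7.8772 11.9816] v=[3.0720 -3.5332 0.8005]
Step 7: x=[4.4566 7.1744 12.1333] v=[3.2987 -3.5139 0.7587]
Step 8: x=[4.8381 6.8302 12.2083] v=[1.9077 -1.7210 0.3751]
Max displacement = 1.1698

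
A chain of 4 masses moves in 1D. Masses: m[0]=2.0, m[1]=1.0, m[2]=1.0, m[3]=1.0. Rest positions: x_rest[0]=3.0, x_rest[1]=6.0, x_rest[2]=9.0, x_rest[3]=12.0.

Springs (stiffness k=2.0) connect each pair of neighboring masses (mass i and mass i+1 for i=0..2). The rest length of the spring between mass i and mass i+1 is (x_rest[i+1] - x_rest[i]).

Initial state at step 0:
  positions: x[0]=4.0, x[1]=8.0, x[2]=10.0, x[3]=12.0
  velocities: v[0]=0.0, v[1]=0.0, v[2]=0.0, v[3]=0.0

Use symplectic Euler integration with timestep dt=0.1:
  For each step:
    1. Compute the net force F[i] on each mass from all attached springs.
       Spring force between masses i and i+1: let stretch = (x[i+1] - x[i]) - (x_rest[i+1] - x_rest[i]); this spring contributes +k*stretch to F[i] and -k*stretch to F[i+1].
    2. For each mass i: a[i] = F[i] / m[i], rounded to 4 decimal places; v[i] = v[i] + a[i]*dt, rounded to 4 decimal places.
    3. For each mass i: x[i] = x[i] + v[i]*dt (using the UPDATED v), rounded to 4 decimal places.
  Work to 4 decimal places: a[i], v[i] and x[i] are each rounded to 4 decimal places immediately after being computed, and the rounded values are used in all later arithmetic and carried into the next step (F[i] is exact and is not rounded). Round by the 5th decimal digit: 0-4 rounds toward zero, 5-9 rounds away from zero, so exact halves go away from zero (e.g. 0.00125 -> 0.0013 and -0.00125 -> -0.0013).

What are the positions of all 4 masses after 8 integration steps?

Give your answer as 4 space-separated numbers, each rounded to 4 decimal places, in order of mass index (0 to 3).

Step 0: x=[4.0000 8.0000 10.0000 12.0000] v=[0.0000 0.0000 0.0000 0.0000]
Step 1: x=[4.0100 7.9600 10.0000 12.0200] v=[0.1000 -0.4000 0.0000 0.2000]
Step 2: x=[4.0295 7.8818 9.9996 12.0596] v=[0.1950 -0.7820 -0.0040 0.3960]
Step 3: x=[4.0575 7.7689 9.9980 12.1180] v=[0.2802 -1.1289 -0.0156 0.5840]
Step 4: x=[4.0926 7.6264 9.9943 12.1940] v=[0.3513 -1.4254 -0.0374 0.7600]
Step 5: x=[4.1331 7.4605 9.9872 12.2860] v=[0.4047 -1.6586 -0.0710 0.9201]
Step 6: x=[4.1768 7.2786 9.9755 12.3920] v=[0.4374 -1.8187 -0.1166 1.0603]
Step 7: x=[4.2216 7.0886 9.9582 12.5097] v=[0.4476 -1.8997 -0.1727 1.1770]
Step 8: x=[4.2650 6.8987 9.9346 12.6364] v=[0.4343 -1.8992 -0.2363 1.2667]

Answer: 4.2650 6.8987 9.9346 12.6364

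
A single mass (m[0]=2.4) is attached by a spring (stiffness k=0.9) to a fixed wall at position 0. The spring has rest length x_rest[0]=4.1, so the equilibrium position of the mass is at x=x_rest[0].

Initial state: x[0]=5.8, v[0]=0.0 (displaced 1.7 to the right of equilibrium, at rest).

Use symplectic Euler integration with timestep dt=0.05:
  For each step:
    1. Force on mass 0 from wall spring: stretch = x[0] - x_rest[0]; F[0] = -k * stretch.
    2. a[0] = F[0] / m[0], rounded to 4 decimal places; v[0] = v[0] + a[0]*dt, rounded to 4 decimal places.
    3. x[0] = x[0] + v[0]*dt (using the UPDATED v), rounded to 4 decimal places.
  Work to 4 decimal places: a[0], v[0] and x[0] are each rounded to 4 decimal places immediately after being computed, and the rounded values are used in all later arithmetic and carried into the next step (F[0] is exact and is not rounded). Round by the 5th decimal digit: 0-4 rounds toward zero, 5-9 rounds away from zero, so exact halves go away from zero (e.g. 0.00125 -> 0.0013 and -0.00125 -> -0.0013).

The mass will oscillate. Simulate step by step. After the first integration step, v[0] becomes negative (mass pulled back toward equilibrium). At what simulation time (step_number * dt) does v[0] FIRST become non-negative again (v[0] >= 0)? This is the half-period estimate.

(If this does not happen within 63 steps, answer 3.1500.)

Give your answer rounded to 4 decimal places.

Step 0: x=[5.8000] v=[0.0000]
Step 1: x=[5.7984] v=[-0.0319]
Step 2: x=[5.7952] v=[-0.0637]
Step 3: x=[5.7904] v=[-0.0955]
Step 4: x=[5.7840] v=[-0.1272]
Step 5: x=[5.7761] v=[-0.1588]
Step 6: x=[5.7666] v=[-0.1902]
Step 7: x=[5.7555] v=[-0.2215]
Step 8: x=[5.7429] v=[-0.2525]
Step 9: x=[5.7287] v=[-0.2833]
Step 10: x=[5.7130] v=[-0.3138]
Step 11: x=[5.6958] v=[-0.3440]
Step 12: x=[5.6771] v=[-0.3739]
Step 13: x=[5.6569] v=[-0.4035]
Step 14: x=[5.6353] v=[-0.4327]
Step 15: x=[5.6122] v=[-0.4615]
Step 16: x=[5.5877] v=[-0.4899]
Step 17: x=[5.5618] v=[-0.5178]
Step 18: x=[5.5345] v=[-0.5452]
Step 19: x=[5.5059] v=[-0.5721]
Step 20: x=[5.4760] v=[-0.5985]
Step 21: x=[5.4448] v=[-0.6243]
Step 22: x=[5.4123] v=[-0.6495]
Step 23: x=[5.3786] v=[-0.6741]
Step 24: x=[5.3437] v=[-0.6981]
Step 25: x=[5.3076] v=[-0.7214]
Step 26: x=[5.2704] v=[-0.7440]
Step 27: x=[5.2321] v=[-0.7659]
Step 28: x=[5.1927] v=[-0.7871]
Step 29: x=[5.1523] v=[-0.8076]
Step 30: x=[5.1109] v=[-0.8273]
Step 31: x=[5.0686] v=[-0.8463]
Step 32: x=[5.0254] v=[-0.8645]
Step 33: x=[4.9813] v=[-0.8819]
Step 34: x=[4.9364] v=[-0.8984]
Step 35: x=[4.8907] v=[-0.9141]
Step 36: x=[4.8443] v=[-0.9289]
Step 37: x=[4.7972] v=[-0.9429]
Step 38: x=[4.7494] v=[-0.9560]
Step 39: x=[4.7010] v=[-0.9682]
Step 40: x=[4.6520] v=[-0.9795]
Step 41: x=[4.6025] v=[-0.9899]
Step 42: x=[4.5525] v=[-0.9993]
Step 43: x=[4.5021] v=[-1.0078]
Step 44: x=[4.4513] v=[-1.0153]
Step 45: x=[4.4002] v=[-1.0219]
Step 46: x=[4.3488] v=[-1.0275]
Step 47: x=[4.2972] v=[-1.0322]
Step 48: x=[4.2454] v=[-1.0359]
Step 49: x=[4.1935] v=[-1.0386]
Step 50: x=[4.1415] v=[-1.0404]
Step 51: x=[4.0894] v=[-1.0412]
Step 52: x=[4.0374] v=[-1.0410]
Step 53: x=[3.9854] v=[-1.0398]
Step 54: x=[3.9335] v=[-1.0377]
Step 55: x=[3.8818] v=[-1.0346]
Step 56: x=[3.8303] v=[-1.0305]
Step 57: x=[3.7790] v=[-1.0254]
Step 58: x=[3.7280] v=[-1.0194]
Step 59: x=[3.6774] v=[-1.0124]
Step 60: x=[3.6272] v=[-1.0045]
Step 61: x=[3.5774] v=[-0.9956]
Step 62: x=[3.5281] v=[-0.9858]
Step 63: x=[3.4793] v=[-0.9751]
v[0] did not become non-negative within 63 steps; using fallback time=3.1500

Answer: 3.1500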